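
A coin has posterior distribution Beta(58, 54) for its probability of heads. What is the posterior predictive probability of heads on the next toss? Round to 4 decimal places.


Posterior predictive = E[theta] = alpha/(alpha+beta)
= 58/112
= 0.5179

0.5179


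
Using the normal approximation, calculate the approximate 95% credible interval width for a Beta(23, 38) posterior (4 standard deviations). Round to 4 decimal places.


Var(Beta) = 23*38/(61^2 * 62) = 0.0038
SD = 0.0616
Width ~ 4*SD = 0.2462

0.2462


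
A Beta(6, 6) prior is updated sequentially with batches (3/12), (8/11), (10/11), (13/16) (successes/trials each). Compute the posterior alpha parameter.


Sequential conjugate updating is equivalent to a single batch update.
Total successes across all batches = 34
alpha_posterior = alpha_prior + total_successes = 6 + 34
= 40

40


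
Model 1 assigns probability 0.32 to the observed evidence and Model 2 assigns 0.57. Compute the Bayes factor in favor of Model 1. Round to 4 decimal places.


BF = P(data|M1) / P(data|M2)
= 0.32 / 0.57 = 0.5614

0.5614


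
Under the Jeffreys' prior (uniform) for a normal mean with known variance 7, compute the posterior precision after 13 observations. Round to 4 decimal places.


Prior precision = 0 (flat prior).
Post. prec. = 0 + n/var = 13/7 = 1.8571

1.8571


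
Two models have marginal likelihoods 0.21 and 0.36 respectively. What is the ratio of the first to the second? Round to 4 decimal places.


Evidence ratio = 0.21 / 0.36
= 0.5833

0.5833


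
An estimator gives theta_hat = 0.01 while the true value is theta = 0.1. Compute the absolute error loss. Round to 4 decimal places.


The absolute error loss is |theta_hat - theta|
= |0.01 - 0.1|
= 0.09

0.09


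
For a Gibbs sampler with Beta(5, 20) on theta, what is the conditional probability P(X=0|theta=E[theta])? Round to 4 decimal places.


E[theta] = 5/(5+20) = 0.2
P(X=0|theta) = 1 - theta = 0.8

0.8


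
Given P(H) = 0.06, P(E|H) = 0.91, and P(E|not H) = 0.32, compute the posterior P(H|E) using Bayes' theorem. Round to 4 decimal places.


By Bayes' theorem: P(H|E) = P(E|H)*P(H) / P(E)
P(E) = P(E|H)*P(H) + P(E|not H)*P(not H)
P(E) = 0.91*0.06 + 0.32*0.94 = 0.3554
P(H|E) = 0.91*0.06 / 0.3554 = 0.1536

0.1536


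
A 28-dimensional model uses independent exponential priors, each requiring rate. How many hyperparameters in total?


Per parameter: 1 (rate).
Total = 28 * 1 = 28

28


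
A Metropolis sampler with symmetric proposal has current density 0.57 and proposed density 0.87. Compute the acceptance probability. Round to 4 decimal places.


For symmetric proposals, acceptance = min(1, pi(x*)/pi(x))
= min(1, 0.87/0.57)
= min(1, 1.5263) = 1.0

1.0


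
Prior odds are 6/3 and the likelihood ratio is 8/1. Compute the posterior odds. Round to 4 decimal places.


Posterior odds = prior odds * likelihood ratio
= (6/3) * (8/1)
= 48 / 3
= 16.0

16.0


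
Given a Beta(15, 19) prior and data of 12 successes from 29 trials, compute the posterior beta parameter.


Number of failures = 29 - 12 = 17
Posterior beta = 19 + 17 = 36

36


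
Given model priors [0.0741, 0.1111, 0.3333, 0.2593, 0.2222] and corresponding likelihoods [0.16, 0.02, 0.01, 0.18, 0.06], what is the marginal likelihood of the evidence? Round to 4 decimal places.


P(E) = sum_i P(M_i) P(E|M_i)
= 0.0119 + 0.0022 + 0.0033 + 0.0467 + 0.0133
= 0.0774

0.0774


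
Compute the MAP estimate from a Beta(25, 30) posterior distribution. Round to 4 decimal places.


MAP = mode of Beta distribution
= (alpha - 1)/(alpha + beta - 2)
= (25-1)/(25+30-2)
= 24/53 = 0.4528

0.4528


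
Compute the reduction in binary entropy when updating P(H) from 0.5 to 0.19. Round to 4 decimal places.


H_before = -p*log2(p) - (1-p)*log2(1-p) for p=0.5: 1.0
H_after for p=0.19: 0.7015
Reduction = 1.0 - 0.7015 = 0.2985

0.2985


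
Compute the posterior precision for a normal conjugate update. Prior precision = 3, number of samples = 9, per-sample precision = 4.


tau_post = tau_0 + n * tau
= 3 + 9 * 4 = 39

39


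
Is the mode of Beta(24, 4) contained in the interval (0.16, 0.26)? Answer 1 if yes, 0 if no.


Mode = (a-1)/(a+b-2) = 23/26 = 0.8846
Interval: (0.16, 0.26)
Contains mode? 0

0


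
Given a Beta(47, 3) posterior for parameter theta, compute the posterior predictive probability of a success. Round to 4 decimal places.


For a Beta-Bernoulli model, the predictive probability is the mean:
P(success) = 47/(47+3) = 47/50 = 0.94

0.94


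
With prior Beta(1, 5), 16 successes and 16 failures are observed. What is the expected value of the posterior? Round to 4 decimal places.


Posterior = Beta(17, 21)
E[theta] = alpha/(alpha+beta)
= 17/38 = 0.4474

0.4474


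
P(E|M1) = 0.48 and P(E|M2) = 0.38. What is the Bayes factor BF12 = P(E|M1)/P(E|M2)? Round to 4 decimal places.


Bayes factor BF12 = P(E|M1) / P(E|M2)
= 0.48 / 0.38
= 1.2632

1.2632


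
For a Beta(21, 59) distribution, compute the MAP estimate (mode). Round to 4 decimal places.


MAP = mode = (a-1)/(a+b-2)
= (21-1)/(21+59-2)
= 20/78 = 0.2564

0.2564


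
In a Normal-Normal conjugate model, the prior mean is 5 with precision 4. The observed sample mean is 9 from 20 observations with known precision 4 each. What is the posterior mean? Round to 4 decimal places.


Posterior precision = tau0 + n*tau = 4 + 20*4 = 84
Posterior mean = (tau0*mu0 + n*tau*xbar) / posterior_precision
= (4*5 + 20*4*9) / 84
= 740 / 84 = 8.8095

8.8095


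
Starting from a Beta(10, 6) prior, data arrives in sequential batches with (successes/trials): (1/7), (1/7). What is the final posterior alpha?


In sequential Bayesian updating, we sum all successes.
Total successes = 2
Final alpha = 10 + 2 = 12

12


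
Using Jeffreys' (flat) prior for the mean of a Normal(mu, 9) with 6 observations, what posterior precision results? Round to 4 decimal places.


Flat prior means prior precision is 0.
Posterior precision = n / sigma^2 = 6/9 = 0.6667

0.6667


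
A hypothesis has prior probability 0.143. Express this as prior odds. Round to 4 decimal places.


Odds = P(H) / P(not H) = 0.143 / 0.857
= 0.1669

0.1669


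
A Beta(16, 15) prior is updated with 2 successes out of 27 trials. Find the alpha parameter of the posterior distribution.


In the Beta-Binomial conjugate update:
alpha_post = alpha_prior + successes
= 16 + 2
= 18

18


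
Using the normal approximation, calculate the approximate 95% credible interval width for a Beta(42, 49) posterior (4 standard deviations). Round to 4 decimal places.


Var(Beta) = 42*49/(91^2 * 92) = 0.0027
SD = 0.052
Width ~ 4*SD = 0.2079

0.2079


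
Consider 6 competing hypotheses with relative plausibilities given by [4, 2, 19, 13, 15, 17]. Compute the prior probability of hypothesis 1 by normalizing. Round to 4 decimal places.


Sum of weights = 4 + 2 + 19 + 13 + 15 + 17 = 70
Normalized prior for H1 = 4 / 70
= 0.0571

0.0571


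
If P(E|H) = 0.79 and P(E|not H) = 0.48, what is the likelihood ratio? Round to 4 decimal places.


Likelihood ratio = P(E|H) / P(E|not H)
= 0.79 / 0.48
= 1.6458

1.6458


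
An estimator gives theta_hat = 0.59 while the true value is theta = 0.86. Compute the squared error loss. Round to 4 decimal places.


The squared error loss is (theta_hat - theta)^2
= (0.59 - 0.86)^2
= (-0.27)^2 = 0.0729

0.0729


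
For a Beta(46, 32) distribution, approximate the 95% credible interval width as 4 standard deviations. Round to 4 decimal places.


Variance of Beta(a,b) = ab / ((a+b)^2 * (a+b+1))
= 46*32 / ((78)^2 * 79)
= 0.0031
SD = sqrt(0.0031) = 0.0553
Width = 4 * SD = 0.2214

0.2214


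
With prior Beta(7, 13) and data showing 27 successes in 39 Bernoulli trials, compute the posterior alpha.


Conjugate update: alpha_posterior = alpha_prior + k
= 7 + 27 = 34

34


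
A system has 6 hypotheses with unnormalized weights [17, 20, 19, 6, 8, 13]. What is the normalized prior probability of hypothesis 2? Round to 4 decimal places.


The normalized prior is the weight divided by the total.
Total weight = 83
P(H2) = 20 / 83 = 0.241

0.241


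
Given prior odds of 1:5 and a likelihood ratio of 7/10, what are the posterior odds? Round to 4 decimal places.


Posterior odds = prior odds * LR
Prior odds = 1/5 = 0.2
LR = 7/10 = 0.7
Posterior odds = 0.2 * 0.7 = 0.14

0.14


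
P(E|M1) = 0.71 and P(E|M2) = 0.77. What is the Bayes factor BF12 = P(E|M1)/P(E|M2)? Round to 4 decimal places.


Bayes factor BF12 = P(E|M1) / P(E|M2)
= 0.71 / 0.77
= 0.9221

0.9221


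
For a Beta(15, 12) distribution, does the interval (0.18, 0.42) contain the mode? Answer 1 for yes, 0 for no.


Mode of Beta(a,b) = (a-1)/(a+b-2)
= (15-1)/(15+12-2) = 0.56
Check: 0.18 <= 0.56 <= 0.42?
Result: 0

0


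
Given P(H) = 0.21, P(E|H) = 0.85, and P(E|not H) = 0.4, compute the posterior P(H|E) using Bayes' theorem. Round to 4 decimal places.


By Bayes' theorem: P(H|E) = P(E|H)*P(H) / P(E)
P(E) = P(E|H)*P(H) + P(E|not H)*P(not H)
P(E) = 0.85*0.21 + 0.4*0.79 = 0.4945
P(H|E) = 0.85*0.21 / 0.4945 = 0.361

0.361


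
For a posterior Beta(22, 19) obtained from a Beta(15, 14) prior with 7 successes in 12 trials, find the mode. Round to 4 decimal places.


Mode = (alpha - 1) / (alpha + beta - 2)
= 21 / 39
= 0.5385

0.5385


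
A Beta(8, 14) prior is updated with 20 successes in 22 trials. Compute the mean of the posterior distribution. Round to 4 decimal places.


After update: Beta(28, 16)
Mean = 28 / (28 + 16) = 28 / 44
= 0.6364

0.6364


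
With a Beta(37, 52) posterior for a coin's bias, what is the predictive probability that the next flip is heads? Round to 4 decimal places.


The predictive probability equals the posterior mean.
P(next = heads) = alpha / (alpha + beta)
= 37 / 89 = 0.4157

0.4157


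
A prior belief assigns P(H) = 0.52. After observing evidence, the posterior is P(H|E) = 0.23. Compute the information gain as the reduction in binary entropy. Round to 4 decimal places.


H(prior) = -0.52*log2(0.52) - 0.48*log2(0.48)
= 0.9988
H(post) = -0.23*log2(0.23) - 0.77*log2(0.77)
= 0.778
IG = 0.9988 - 0.778 = 0.2208

0.2208


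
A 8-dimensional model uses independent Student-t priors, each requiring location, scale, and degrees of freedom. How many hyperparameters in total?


Per parameter: 3 (location, scale, and degrees of freedom).
Total = 8 * 3 = 24

24


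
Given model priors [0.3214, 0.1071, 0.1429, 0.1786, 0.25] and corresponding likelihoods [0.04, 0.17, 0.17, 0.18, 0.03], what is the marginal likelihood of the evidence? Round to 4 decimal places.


P(E) = sum_i P(M_i) P(E|M_i)
= 0.0129 + 0.0182 + 0.0243 + 0.0321 + 0.0075
= 0.095

0.095


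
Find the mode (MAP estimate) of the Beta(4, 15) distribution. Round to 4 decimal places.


For Beta(a,b) with a,b > 1:
Mode = (a-1)/(a+b-2) = (4-1)/(19-2)
= 3/17 = 0.1765

0.1765


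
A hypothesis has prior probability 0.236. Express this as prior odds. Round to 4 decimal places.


Odds = P(H) / P(not H) = 0.236 / 0.764
= 0.3089

0.3089


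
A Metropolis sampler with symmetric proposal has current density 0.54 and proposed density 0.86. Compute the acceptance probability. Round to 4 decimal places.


For symmetric proposals, acceptance = min(1, pi(x*)/pi(x))
= min(1, 0.86/0.54)
= min(1, 1.5926) = 1.0

1.0


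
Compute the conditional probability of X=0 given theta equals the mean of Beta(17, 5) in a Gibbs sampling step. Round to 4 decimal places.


Mean of Beta(17, 5) = 0.7727
P(X=0 | theta=0.7727) = 0.2273

0.2273


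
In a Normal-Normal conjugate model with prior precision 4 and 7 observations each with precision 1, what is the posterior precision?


Posterior precision = prior precision + n * observation precision
= 4 + 7 * 1
= 4 + 7 = 11

11


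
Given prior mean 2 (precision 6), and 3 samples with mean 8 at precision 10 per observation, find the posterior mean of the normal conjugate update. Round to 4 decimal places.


The posterior mean is a precision-weighted average of prior and data.
Post. prec. = 6 + 30 = 36
Post. mean = (12 + 240)/36 = 252/36 = 7.0

7.0


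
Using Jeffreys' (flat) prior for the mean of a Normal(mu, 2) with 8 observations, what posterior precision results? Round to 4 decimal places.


Flat prior means prior precision is 0.
Posterior precision = n / sigma^2 = 8/2 = 4.0

4.0


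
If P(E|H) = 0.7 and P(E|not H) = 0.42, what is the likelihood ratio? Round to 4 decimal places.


Likelihood ratio = P(E|H) / P(E|not H)
= 0.7 / 0.42
= 1.6667

1.6667


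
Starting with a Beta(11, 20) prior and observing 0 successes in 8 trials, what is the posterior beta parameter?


Posterior beta = prior beta + failures
Failures = 8 - 0 = 8
beta_post = 20 + 8 = 28

28


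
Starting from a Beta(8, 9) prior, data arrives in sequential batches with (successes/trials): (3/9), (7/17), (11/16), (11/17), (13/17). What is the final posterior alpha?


In sequential Bayesian updating, we sum all successes.
Total successes = 45
Final alpha = 8 + 45 = 53

53


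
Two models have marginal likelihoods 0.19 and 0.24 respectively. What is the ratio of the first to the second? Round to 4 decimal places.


Evidence ratio = 0.19 / 0.24
= 0.7917

0.7917


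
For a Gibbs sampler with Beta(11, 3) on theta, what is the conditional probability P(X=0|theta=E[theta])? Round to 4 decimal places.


E[theta] = 11/(11+3) = 0.7857
P(X=0|theta) = 1 - theta = 0.2143

0.2143


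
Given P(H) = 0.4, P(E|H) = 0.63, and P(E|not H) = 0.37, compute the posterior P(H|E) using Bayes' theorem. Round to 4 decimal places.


By Bayes' theorem: P(H|E) = P(E|H)*P(H) / P(E)
P(E) = P(E|H)*P(H) + P(E|not H)*P(not H)
P(E) = 0.63*0.4 + 0.37*0.6 = 0.474
P(H|E) = 0.63*0.4 / 0.474 = 0.5316

0.5316


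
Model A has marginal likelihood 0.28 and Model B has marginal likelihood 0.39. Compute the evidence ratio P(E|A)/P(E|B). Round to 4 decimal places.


Evidence ratio = P(E|A) / P(E|B)
= 0.28 / 0.39
= 0.7179

0.7179


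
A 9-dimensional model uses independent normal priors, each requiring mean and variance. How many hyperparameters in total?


Per parameter: 2 (mean and variance).
Total = 9 * 2 = 18

18


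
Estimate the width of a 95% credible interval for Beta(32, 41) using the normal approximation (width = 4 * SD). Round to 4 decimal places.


For Beta(a,b): Var = ab/((a+b)^2(a+b+1))
Var = 0.0033, SD = 0.0577
Approximate 95% CI width = 4 * 0.0577 = 0.2307

0.2307


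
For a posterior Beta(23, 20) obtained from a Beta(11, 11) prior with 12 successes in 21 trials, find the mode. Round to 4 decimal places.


Mode = (alpha - 1) / (alpha + beta - 2)
= 22 / 41
= 0.5366

0.5366


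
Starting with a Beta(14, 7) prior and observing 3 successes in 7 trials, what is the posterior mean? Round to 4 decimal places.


Posterior parameters: alpha = 14 + 3 = 17
beta = 7 + 4 = 11
Posterior mean = alpha / (alpha + beta) = 17 / 28
= 0.6071

0.6071


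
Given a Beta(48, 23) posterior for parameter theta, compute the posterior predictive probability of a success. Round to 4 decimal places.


For a Beta-Bernoulli model, the predictive probability is the mean:
P(success) = 48/(48+23) = 48/71 = 0.6761

0.6761


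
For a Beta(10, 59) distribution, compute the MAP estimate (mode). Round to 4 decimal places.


MAP = mode = (a-1)/(a+b-2)
= (10-1)/(10+59-2)
= 9/67 = 0.1343

0.1343


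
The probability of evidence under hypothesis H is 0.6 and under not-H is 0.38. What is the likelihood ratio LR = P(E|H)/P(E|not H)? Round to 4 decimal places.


LR = 0.6 / 0.38
= 1.5789

1.5789


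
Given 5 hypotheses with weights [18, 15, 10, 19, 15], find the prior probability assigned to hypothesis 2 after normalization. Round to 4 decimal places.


To normalize, divide each weight by the sum of all weights.
Sum = 77
Prior(H2) = 15/77 = 0.1948

0.1948


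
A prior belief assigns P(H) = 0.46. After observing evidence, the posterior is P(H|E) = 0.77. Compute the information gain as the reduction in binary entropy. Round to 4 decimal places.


H(prior) = -0.46*log2(0.46) - 0.54*log2(0.54)
= 0.9954
H(post) = -0.77*log2(0.77) - 0.23*log2(0.23)
= 0.778
IG = 0.9954 - 0.778 = 0.2174

0.2174


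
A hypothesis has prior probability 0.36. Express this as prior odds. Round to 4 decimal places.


Odds = P(H) / P(not H) = 0.36 / 0.64
= 0.5625

0.5625


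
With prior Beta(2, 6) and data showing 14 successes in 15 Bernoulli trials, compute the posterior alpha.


Conjugate update: alpha_posterior = alpha_prior + k
= 2 + 14 = 16

16


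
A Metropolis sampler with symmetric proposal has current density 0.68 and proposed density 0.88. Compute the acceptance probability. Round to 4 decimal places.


For symmetric proposals, acceptance = min(1, pi(x*)/pi(x))
= min(1, 0.88/0.68)
= min(1, 1.2941) = 1.0

1.0


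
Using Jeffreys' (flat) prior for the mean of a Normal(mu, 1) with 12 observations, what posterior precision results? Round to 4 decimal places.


Flat prior means prior precision is 0.
Posterior precision = n / sigma^2 = 12/1 = 12.0

12.0


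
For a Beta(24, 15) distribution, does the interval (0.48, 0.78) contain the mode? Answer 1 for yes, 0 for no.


Mode of Beta(a,b) = (a-1)/(a+b-2)
= (24-1)/(24+15-2) = 0.6216
Check: 0.48 <= 0.6216 <= 0.78?
Result: 1

1


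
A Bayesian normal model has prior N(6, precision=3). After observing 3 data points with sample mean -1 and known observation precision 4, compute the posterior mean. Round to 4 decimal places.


Posterior mean = (prior_precision * prior_mean + n * data_precision * data_mean) / (prior_precision + n * data_precision)
Numerator = 3*6 + 3*4*-1 = 6
Denominator = 3 + 3*4 = 15
Posterior mean = 0.4

0.4


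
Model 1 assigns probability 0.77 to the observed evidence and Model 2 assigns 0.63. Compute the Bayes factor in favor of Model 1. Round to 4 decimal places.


BF = P(data|M1) / P(data|M2)
= 0.77 / 0.63 = 1.2222

1.2222


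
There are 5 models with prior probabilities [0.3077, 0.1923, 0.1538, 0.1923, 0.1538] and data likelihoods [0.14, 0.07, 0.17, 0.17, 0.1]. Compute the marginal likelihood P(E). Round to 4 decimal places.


P(E) = sum over models of P(M_i) * P(E|M_i)
= 0.3077*0.14 + 0.1923*0.07 + 0.1538*0.17 + 0.1923*0.17 + 0.1538*0.1
= 0.1308

0.1308


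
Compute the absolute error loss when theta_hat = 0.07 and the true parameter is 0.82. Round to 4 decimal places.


L = |theta_hat - theta_true|
= |0.07 - 0.82| = 0.75

0.75


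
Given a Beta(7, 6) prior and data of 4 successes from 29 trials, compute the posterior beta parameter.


Number of failures = 29 - 4 = 25
Posterior beta = 6 + 25 = 31

31


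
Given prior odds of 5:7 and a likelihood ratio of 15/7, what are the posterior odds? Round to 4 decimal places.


Posterior odds = prior odds * LR
Prior odds = 5/7 = 0.7143
LR = 15/7 = 2.1429
Posterior odds = 0.7143 * 2.1429 = 1.5306

1.5306


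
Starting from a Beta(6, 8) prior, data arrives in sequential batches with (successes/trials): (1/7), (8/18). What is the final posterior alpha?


In sequential Bayesian updating, we sum all successes.
Total successes = 9
Final alpha = 6 + 9 = 15

15


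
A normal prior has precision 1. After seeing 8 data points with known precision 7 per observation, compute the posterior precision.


In the conjugate normal model, precisions add:
tau_posterior = tau_prior + n * tau_data
= 1 + 8*7 = 57

57


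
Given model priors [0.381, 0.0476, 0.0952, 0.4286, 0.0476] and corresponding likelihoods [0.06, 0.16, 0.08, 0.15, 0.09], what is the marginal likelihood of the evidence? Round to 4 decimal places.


P(E) = sum_i P(M_i) P(E|M_i)
= 0.0229 + 0.0076 + 0.0076 + 0.0643 + 0.0043
= 0.1067

0.1067


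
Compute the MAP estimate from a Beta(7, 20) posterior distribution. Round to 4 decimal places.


MAP = mode of Beta distribution
= (alpha - 1)/(alpha + beta - 2)
= (7-1)/(7+20-2)
= 6/25 = 0.24

0.24


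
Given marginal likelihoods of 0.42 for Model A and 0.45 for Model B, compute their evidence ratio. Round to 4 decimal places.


Ratio = ML(A) / ML(B) = 0.42/0.45
= 0.9333

0.9333


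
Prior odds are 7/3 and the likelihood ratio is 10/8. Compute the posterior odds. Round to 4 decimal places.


Posterior odds = prior odds * likelihood ratio
= (7/3) * (10/8)
= 70 / 24
= 2.9167

2.9167


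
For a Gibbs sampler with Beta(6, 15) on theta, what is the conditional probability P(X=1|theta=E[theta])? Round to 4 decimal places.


E[theta] = 6/(6+15) = 0.2857
P(X=1|theta) = theta = 0.2857

0.2857


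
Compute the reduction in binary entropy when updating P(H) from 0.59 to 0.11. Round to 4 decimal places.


H_before = -p*log2(p) - (1-p)*log2(1-p) for p=0.59: 0.9765
H_after for p=0.11: 0.4999
Reduction = 0.9765 - 0.4999 = 0.4766

0.4766


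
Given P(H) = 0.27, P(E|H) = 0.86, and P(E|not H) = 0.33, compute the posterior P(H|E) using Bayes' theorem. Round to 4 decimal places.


By Bayes' theorem: P(H|E) = P(E|H)*P(H) / P(E)
P(E) = P(E|H)*P(H) + P(E|not H)*P(not H)
P(E) = 0.86*0.27 + 0.33*0.73 = 0.4731
P(H|E) = 0.86*0.27 / 0.4731 = 0.4908

0.4908


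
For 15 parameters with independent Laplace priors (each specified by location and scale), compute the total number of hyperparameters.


A Laplace prior has 2 hyperparameters per parameter.
Total = 15 * 2 = 30

30


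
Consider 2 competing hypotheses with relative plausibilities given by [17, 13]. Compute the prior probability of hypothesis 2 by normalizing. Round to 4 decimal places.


Sum of weights = 17 + 13 = 30
Normalized prior for H2 = 13 / 30
= 0.4333

0.4333


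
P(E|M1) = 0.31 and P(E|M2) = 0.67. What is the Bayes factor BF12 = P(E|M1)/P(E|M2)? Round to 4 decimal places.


Bayes factor BF12 = P(E|M1) / P(E|M2)
= 0.31 / 0.67
= 0.4627

0.4627


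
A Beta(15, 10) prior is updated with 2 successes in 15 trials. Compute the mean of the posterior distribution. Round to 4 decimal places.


After update: Beta(17, 23)
Mean = 17 / (17 + 23) = 17 / 40
= 0.425

0.425


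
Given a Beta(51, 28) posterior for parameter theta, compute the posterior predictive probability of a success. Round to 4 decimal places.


For a Beta-Bernoulli model, the predictive probability is the mean:
P(success) = 51/(51+28) = 51/79 = 0.6456

0.6456


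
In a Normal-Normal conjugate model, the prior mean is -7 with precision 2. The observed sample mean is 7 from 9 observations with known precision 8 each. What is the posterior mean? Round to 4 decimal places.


Posterior precision = tau0 + n*tau = 2 + 9*8 = 74
Posterior mean = (tau0*mu0 + n*tau*xbar) / posterior_precision
= (2*-7 + 9*8*7) / 74
= 490 / 74 = 6.6216

6.6216


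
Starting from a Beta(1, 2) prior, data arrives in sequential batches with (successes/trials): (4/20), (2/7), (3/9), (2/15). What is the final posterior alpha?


In sequential Bayesian updating, we sum all successes.
Total successes = 11
Final alpha = 1 + 11 = 12

12


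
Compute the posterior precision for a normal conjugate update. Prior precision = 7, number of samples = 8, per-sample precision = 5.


tau_post = tau_0 + n * tau
= 7 + 8 * 5 = 47

47


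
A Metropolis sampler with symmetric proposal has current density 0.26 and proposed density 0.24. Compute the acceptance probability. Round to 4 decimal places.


For symmetric proposals, acceptance = min(1, pi(x*)/pi(x))
= min(1, 0.24/0.26)
= min(1, 0.9231) = 0.9231

0.9231


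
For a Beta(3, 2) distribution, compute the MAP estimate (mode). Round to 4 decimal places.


MAP = mode = (a-1)/(a+b-2)
= (3-1)/(3+2-2)
= 2/3 = 0.6667

0.6667


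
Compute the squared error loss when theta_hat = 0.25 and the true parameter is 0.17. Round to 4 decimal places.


L = (theta_hat - theta_true)^2
= (0.25 - 0.17)^2
= 0.08^2 = 0.0064

0.0064


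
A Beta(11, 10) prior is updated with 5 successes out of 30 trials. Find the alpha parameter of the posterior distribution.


In the Beta-Binomial conjugate update:
alpha_post = alpha_prior + successes
= 11 + 5
= 16

16


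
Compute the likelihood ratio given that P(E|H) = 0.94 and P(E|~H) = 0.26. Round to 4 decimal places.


LR = P(E|H) / P(E|~H)
= 0.94 / 0.26 = 3.6154

3.6154


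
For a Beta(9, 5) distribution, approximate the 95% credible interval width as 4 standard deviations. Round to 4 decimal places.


Variance of Beta(a,b) = ab / ((a+b)^2 * (a+b+1))
= 9*5 / ((14)^2 * 15)
= 0.0153
SD = sqrt(0.0153) = 0.1237
Width = 4 * SD = 0.4949

0.4949


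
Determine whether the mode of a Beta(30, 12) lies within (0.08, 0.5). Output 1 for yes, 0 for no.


First find the mode: (a-1)/(a+b-2) = 0.725
Is 0.725 in (0.08, 0.5)? 0

0


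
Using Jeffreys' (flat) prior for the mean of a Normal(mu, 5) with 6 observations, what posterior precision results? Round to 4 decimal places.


Flat prior means prior precision is 0.
Posterior precision = n / sigma^2 = 6/5 = 1.2

1.2


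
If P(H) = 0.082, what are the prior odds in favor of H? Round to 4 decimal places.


Prior odds = P(H) / (1 - P(H))
= 0.082 / 0.918
= 0.0893

0.0893


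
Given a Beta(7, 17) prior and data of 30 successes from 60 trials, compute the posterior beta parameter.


Number of failures = 60 - 30 = 30
Posterior beta = 17 + 30 = 47

47


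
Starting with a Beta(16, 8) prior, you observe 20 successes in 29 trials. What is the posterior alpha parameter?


For a Beta-Binomial conjugate model:
Posterior alpha = prior alpha + number of successes
= 16 + 20 = 36

36


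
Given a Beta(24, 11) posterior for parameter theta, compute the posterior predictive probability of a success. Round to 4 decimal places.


For a Beta-Bernoulli model, the predictive probability is the mean:
P(success) = 24/(24+11) = 24/35 = 0.6857

0.6857


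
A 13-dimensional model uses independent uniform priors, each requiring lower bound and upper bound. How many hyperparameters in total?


Per parameter: 2 (lower bound and upper bound).
Total = 13 * 2 = 26

26


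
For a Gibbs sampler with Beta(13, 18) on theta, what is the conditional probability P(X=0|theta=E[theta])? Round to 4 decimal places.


E[theta] = 13/(13+18) = 0.4194
P(X=0|theta) = 1 - theta = 0.5806

0.5806


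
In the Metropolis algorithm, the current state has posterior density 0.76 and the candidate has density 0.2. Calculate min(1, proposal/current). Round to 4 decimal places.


Ratio = 0.2/0.76 = 0.2632
Acceptance probability = min(1, 0.2632)
= 0.2632

0.2632


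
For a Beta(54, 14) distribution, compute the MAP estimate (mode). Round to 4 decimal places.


MAP = mode = (a-1)/(a+b-2)
= (54-1)/(54+14-2)
= 53/66 = 0.803

0.803


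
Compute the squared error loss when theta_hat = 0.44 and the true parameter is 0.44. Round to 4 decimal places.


L = (theta_hat - theta_true)^2
= (0.44 - 0.44)^2
= 0.0^2 = 0.0

0.0


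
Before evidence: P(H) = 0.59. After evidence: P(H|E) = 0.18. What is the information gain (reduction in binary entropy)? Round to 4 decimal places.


Prior entropy = 0.9765
Posterior entropy = 0.6801
Information gain = 0.9765 - 0.6801 = 0.2964

0.2964


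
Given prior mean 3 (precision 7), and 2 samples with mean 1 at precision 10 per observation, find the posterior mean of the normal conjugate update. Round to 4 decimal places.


The posterior mean is a precision-weighted average of prior and data.
Post. prec. = 7 + 20 = 27
Post. mean = (21 + 20)/27 = 41/27 = 1.5185

1.5185


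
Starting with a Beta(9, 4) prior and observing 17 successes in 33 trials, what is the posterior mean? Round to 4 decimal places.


Posterior parameters: alpha = 9 + 17 = 26
beta = 4 + 16 = 20
Posterior mean = alpha / (alpha + beta) = 26 / 46
= 0.5652

0.5652


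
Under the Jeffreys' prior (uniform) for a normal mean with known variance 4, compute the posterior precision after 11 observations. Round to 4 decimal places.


Prior precision = 0 (flat prior).
Post. prec. = 0 + n/var = 11/4 = 2.75

2.75


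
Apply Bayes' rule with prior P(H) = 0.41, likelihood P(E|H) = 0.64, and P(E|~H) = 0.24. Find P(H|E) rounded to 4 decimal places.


Step 1: Compute marginal P(E) = P(E|H)P(H) + P(E|~H)P(~H)
= 0.64*0.41 + 0.24*0.59 = 0.404
Step 2: P(H|E) = P(E|H)P(H)/P(E) = 0.2624/0.404
= 0.6495

0.6495


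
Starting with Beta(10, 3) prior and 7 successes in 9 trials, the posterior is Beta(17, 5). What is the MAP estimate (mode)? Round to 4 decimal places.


The mode of Beta(a, b) when a > 1 and b > 1 is (a-1)/(a+b-2)
= (17 - 1) / (17 + 5 - 2)
= 16 / 20
= 0.8

0.8


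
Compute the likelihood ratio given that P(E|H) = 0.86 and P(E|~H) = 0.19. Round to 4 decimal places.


LR = P(E|H) / P(E|~H)
= 0.86 / 0.19 = 4.5263

4.5263


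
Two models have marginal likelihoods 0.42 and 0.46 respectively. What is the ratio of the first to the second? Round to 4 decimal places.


Evidence ratio = 0.42 / 0.46
= 0.913

0.913


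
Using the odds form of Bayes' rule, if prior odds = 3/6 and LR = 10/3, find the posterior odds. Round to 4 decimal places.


Bayes' rule in odds form: posterior odds = prior odds * LR
= (3 * 10) / (6 * 3)
= 30/18 = 1.6667

1.6667


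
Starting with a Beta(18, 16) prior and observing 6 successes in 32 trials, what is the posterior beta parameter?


Posterior beta = prior beta + failures
Failures = 32 - 6 = 26
beta_post = 16 + 26 = 42

42


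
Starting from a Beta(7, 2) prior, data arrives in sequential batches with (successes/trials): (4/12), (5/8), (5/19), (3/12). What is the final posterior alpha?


In sequential Bayesian updating, we sum all successes.
Total successes = 17
Final alpha = 7 + 17 = 24

24


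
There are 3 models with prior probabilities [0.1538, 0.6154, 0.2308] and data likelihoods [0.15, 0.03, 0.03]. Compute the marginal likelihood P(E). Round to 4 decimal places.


P(E) = sum over models of P(M_i) * P(E|M_i)
= 0.1538*0.15 + 0.6154*0.03 + 0.2308*0.03
= 0.0485

0.0485


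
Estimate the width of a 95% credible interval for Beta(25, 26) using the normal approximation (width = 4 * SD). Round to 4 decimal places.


For Beta(a,b): Var = ab/((a+b)^2(a+b+1))
Var = 0.0048, SD = 0.0693
Approximate 95% CI width = 4 * 0.0693 = 0.2773

0.2773


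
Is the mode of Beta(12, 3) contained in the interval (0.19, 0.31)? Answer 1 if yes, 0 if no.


Mode = (a-1)/(a+b-2) = 11/13 = 0.8462
Interval: (0.19, 0.31)
Contains mode? 0

0


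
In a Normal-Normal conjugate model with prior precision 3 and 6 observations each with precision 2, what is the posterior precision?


Posterior precision = prior precision + n * observation precision
= 3 + 6 * 2
= 3 + 12 = 15

15


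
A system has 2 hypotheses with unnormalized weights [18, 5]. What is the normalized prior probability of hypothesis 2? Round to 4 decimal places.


The normalized prior is the weight divided by the total.
Total weight = 23
P(H2) = 5 / 23 = 0.2174

0.2174


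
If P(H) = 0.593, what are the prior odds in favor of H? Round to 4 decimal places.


Prior odds = P(H) / (1 - P(H))
= 0.593 / 0.407
= 1.457

1.457


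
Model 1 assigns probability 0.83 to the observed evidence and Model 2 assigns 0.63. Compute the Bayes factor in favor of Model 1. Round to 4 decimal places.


BF = P(data|M1) / P(data|M2)
= 0.83 / 0.63 = 1.3175

1.3175


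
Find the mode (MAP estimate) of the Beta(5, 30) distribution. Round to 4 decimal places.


For Beta(a,b) with a,b > 1:
Mode = (a-1)/(a+b-2) = (5-1)/(35-2)
= 4/33 = 0.1212

0.1212


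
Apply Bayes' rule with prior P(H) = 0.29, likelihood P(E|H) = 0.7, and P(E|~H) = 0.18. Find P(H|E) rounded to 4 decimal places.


Step 1: Compute marginal P(E) = P(E|H)P(H) + P(E|~H)P(~H)
= 0.7*0.29 + 0.18*0.71 = 0.3308
Step 2: P(H|E) = P(E|H)P(H)/P(E) = 0.203/0.3308
= 0.6137

0.6137


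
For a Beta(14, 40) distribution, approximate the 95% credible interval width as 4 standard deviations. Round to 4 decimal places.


Variance of Beta(a,b) = ab / ((a+b)^2 * (a+b+1))
= 14*40 / ((54)^2 * 55)
= 0.0035
SD = sqrt(0.0035) = 0.0591
Width = 4 * SD = 0.2364

0.2364


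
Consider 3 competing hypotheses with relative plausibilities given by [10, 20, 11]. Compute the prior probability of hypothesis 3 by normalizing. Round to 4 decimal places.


Sum of weights = 10 + 20 + 11 = 41
Normalized prior for H3 = 11 / 41
= 0.2683

0.2683


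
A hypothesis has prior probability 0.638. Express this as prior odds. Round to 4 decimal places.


Odds = P(H) / P(not H) = 0.638 / 0.362
= 1.7624

1.7624


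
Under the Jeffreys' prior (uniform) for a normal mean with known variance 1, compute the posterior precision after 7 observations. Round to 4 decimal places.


Prior precision = 0 (flat prior).
Post. prec. = 0 + n/var = 7/1 = 7.0

7.0


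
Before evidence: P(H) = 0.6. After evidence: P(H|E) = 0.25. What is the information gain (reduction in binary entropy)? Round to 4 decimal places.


Prior entropy = 0.971
Posterior entropy = 0.8113
Information gain = 0.971 - 0.8113 = 0.1597

0.1597


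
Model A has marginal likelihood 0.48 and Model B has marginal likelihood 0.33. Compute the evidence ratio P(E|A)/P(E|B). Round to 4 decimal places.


Evidence ratio = P(E|A) / P(E|B)
= 0.48 / 0.33
= 1.4545

1.4545


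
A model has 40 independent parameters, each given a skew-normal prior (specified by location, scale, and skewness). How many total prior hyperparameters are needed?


Each skew-normal prior needs 3 hyperparameters (location, scale, and skewness).
Total = 3 * 40 = 120

120


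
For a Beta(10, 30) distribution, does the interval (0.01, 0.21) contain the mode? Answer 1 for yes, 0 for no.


Mode of Beta(a,b) = (a-1)/(a+b-2)
= (10-1)/(10+30-2) = 0.2368
Check: 0.01 <= 0.2368 <= 0.21?
Result: 0

0


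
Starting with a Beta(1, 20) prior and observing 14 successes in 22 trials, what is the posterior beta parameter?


Posterior beta = prior beta + failures
Failures = 22 - 14 = 8
beta_post = 20 + 8 = 28

28


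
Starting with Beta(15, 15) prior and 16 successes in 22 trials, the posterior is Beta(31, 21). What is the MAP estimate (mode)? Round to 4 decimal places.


The mode of Beta(a, b) when a > 1 and b > 1 is (a-1)/(a+b-2)
= (31 - 1) / (31 + 21 - 2)
= 30 / 50
= 0.6

0.6


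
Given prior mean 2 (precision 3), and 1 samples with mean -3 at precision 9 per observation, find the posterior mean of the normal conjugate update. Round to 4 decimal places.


The posterior mean is a precision-weighted average of prior and data.
Post. prec. = 3 + 9 = 12
Post. mean = (6 + -27)/12 = -21/12 = -1.75

-1.75


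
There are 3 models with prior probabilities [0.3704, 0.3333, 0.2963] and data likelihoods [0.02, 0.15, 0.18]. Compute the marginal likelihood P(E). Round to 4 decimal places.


P(E) = sum over models of P(M_i) * P(E|M_i)
= 0.3704*0.02 + 0.3333*0.15 + 0.2963*0.18
= 0.1107

0.1107


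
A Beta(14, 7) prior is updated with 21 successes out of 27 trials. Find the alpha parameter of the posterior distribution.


In the Beta-Binomial conjugate update:
alpha_post = alpha_prior + successes
= 14 + 21
= 35

35


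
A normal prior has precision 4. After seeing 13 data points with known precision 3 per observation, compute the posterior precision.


In the conjugate normal model, precisions add:
tau_posterior = tau_prior + n * tau_data
= 4 + 13*3 = 43

43


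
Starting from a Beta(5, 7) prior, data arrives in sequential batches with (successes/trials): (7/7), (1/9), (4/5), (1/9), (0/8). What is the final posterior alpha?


In sequential Bayesian updating, we sum all successes.
Total successes = 13
Final alpha = 5 + 13 = 18

18


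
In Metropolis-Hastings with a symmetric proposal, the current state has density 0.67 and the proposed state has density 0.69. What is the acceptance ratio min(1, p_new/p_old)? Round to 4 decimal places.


Ratio = p_new / p_old = 0.69 / 0.67 = 1.0299
Acceptance = min(1, 1.0299) = 1.0

1.0


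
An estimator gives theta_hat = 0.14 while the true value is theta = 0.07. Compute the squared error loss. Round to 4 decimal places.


The squared error loss is (theta_hat - theta)^2
= (0.14 - 0.07)^2
= (0.07)^2 = 0.0049

0.0049


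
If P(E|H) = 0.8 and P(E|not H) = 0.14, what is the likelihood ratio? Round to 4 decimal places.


Likelihood ratio = P(E|H) / P(E|not H)
= 0.8 / 0.14
= 5.7143

5.7143


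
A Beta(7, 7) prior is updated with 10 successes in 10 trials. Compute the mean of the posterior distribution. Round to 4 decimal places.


After update: Beta(17, 7)
Mean = 17 / (17 + 7) = 17 / 24
= 0.7083

0.7083


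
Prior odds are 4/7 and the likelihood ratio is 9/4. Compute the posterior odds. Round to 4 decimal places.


Posterior odds = prior odds * likelihood ratio
= (4/7) * (9/4)
= 36 / 28
= 1.2857

1.2857


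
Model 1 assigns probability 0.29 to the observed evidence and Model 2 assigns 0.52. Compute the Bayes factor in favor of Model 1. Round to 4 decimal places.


BF = P(data|M1) / P(data|M2)
= 0.29 / 0.52 = 0.5577

0.5577


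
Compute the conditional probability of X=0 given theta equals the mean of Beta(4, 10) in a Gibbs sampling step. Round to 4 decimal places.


Mean of Beta(4, 10) = 0.2857
P(X=0 | theta=0.2857) = 0.7143

0.7143


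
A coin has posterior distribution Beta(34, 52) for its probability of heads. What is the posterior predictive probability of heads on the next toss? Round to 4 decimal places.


Posterior predictive = E[theta] = alpha/(alpha+beta)
= 34/86
= 0.3953

0.3953


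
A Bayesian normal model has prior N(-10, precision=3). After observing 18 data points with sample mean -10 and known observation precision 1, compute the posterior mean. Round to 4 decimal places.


Posterior mean = (prior_precision * prior_mean + n * data_precision * data_mean) / (prior_precision + n * data_precision)
Numerator = 3*-10 + 18*1*-10 = -210
Denominator = 3 + 18*1 = 21
Posterior mean = -10.0

-10.0


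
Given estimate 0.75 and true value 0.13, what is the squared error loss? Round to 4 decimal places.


Squared error = (estimate - true)^2
Difference = 0.62
Loss = 0.62^2 = 0.3844

0.3844


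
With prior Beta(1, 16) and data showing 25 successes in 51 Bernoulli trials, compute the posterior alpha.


Conjugate update: alpha_posterior = alpha_prior + k
= 1 + 25 = 26

26


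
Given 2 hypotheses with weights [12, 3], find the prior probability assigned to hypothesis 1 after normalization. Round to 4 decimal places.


To normalize, divide each weight by the sum of all weights.
Sum = 15
Prior(H1) = 12/15 = 0.8

0.8


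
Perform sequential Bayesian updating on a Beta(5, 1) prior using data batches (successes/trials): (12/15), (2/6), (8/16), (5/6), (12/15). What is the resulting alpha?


Accumulate successes: 39
Posterior alpha = prior alpha + sum of successes
= 5 + 39 = 44

44


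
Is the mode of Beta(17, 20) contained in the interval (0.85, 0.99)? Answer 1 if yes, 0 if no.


Mode = (a-1)/(a+b-2) = 16/35 = 0.4571
Interval: (0.85, 0.99)
Contains mode? 0

0


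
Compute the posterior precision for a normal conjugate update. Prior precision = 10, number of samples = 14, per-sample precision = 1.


tau_post = tau_0 + n * tau
= 10 + 14 * 1 = 24

24


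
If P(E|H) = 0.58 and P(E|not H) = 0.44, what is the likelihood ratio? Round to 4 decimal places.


Likelihood ratio = P(E|H) / P(E|not H)
= 0.58 / 0.44
= 1.3182

1.3182


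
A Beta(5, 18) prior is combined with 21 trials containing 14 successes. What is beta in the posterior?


In conjugate updating:
beta_posterior = beta_prior + (n - k)
= 18 + (21 - 14)
= 18 + 7 = 25

25


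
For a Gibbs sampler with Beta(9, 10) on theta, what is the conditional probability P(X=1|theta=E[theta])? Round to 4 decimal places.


E[theta] = 9/(9+10) = 0.4737
P(X=1|theta) = theta = 0.4737

0.4737
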